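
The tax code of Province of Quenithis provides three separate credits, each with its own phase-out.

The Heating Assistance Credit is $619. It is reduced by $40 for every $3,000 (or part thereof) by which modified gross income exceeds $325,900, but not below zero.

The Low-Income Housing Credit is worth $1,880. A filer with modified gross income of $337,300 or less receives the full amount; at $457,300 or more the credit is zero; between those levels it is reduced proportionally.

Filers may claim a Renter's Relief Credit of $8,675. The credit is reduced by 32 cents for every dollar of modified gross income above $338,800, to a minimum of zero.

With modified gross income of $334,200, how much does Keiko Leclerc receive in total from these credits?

Heating Assistance Credit: income exceeds $325,900 by $8,300, which is 3 full-or-partial $3,000 increments; reduction = 3 × $40 = $120, leaving $499.
Low-Income Housing Credit: $334,200 is at or below the $337,300 threshold, so the full $1,880 applies.
Renter's Relief Credit: $334,200 is at or below the $338,800 threshold, so the full $8,675 applies.
Total: $499 + $1,880 + $8,675 = $11,054.

$11,054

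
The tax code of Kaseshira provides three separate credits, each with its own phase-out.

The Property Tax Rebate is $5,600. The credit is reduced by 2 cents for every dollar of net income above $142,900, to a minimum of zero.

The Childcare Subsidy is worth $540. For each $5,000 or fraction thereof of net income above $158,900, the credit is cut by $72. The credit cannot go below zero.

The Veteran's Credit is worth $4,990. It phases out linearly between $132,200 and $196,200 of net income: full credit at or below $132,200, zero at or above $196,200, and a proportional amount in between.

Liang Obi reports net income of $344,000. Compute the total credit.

Property Tax Rebate: 2% of the $201,100 excess over $142,900 is $4,022; credit = $5,600 − $4,022 = $1,578.
Childcare Subsidy: income exceeds $158,900 by $185,100 → 38 increments × $72 = $2,736 ≥ base, so the credit is $0.
Veteran's Credit: $344,000 is at or above $196,200, so the credit is $0.
Total: $1,578 + $0 + $0 = $1,578.

$1,578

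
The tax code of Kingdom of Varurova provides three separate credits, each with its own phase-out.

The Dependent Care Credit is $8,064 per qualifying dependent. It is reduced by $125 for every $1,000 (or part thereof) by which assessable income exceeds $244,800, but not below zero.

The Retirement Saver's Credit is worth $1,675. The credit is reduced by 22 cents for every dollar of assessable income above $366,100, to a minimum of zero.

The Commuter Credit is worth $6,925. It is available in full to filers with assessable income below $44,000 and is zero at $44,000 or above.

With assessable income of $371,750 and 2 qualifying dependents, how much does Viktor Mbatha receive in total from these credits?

$685

Dependent Care Credit: base = 2 × $8,064 = $16,128. income exceeds $244,800 by $126,950, which is 127 full-or-partial $1,000 increments; reduction = 127 × $125 = $15,875, leaving $253.
Retirement Saver's Credit: 22% of the $5,650 excess over $366,100 is $1,243; credit = $1,675 − $1,243 = $432.
Commuter Credit: $371,750 meets or exceeds the $44,000 cutoff, so the credit is $0.
Total: $253 + $432 + $0 = $685.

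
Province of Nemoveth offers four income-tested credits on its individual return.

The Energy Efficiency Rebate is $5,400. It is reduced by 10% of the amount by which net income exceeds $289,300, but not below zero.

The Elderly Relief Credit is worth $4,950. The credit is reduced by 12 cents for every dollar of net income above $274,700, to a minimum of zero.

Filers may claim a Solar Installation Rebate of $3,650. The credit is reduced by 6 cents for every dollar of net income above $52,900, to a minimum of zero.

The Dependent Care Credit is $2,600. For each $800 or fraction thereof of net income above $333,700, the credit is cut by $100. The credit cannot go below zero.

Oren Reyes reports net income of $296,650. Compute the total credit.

$9,581

Energy Efficiency Rebate: 10% of the $7,350 excess over $289,300 is $735; credit = $5,400 − $735 = $4,665.
Elderly Relief Credit: 12% of the $21,950 excess over $274,700 is $2,634; credit = $4,950 − $2,634 = $2,316.
Solar Installation Rebate: 6% of the $243,750 excess over $52,900 is $14,625 ≥ base, so the credit is $0.
Dependent Care Credit: $296,650 is at or below the $333,700 threshold, so the full $2,600 applies.
Total: $4,665 + $2,316 + $0 + $2,600 = $9,581.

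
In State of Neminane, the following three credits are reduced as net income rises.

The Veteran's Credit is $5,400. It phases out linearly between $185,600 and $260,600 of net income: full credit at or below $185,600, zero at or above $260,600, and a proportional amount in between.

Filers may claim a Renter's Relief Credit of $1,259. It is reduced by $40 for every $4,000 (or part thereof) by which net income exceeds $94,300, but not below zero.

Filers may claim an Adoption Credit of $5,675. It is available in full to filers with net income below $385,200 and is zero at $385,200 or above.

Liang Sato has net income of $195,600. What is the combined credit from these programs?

$10,574

Veteran's Credit: $195,600 is $10,000 into a $75,000 phase-out range, leaving 65,000/75,000 of the credit: $5,400 × 65,000/75,000 = $4,680.
Renter's Relief Credit: income exceeds $94,300 by $101,300, which is 26 full-or-partial $4,000 increments; reduction = 26 × $40 = $1,040, leaving $219.
Adoption Credit: $195,600 is below the $385,200 cutoff, so the full $5,675 applies.
Total: $4,680 + $219 + $5,675 = $10,574.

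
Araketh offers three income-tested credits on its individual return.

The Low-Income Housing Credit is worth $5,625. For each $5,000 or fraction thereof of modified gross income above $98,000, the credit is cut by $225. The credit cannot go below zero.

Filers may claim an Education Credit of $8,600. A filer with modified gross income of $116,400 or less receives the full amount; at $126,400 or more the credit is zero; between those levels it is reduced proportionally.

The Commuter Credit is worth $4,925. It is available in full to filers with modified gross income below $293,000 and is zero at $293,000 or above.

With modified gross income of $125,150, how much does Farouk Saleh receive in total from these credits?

$10,275

Low-Income Housing Credit: income exceeds $98,000 by $27,150, which is 6 full-or-partial $5,000 increments; reduction = 6 × $225 = $1,350, leaving $4,275.
Education Credit: $125,150 is $8,750 into a $10,000 phase-out range, leaving 1,250/10,000 of the credit: $8,600 × 1,250/10,000 = $1,075.
Commuter Credit: $125,150 is below the $293,000 cutoff, so the full $4,925 applies.
Total: $4,275 + $1,075 + $4,925 = $10,275.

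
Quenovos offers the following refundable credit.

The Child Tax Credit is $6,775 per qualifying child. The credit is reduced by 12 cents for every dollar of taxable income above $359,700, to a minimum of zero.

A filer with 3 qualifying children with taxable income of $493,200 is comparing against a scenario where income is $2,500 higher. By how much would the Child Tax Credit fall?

$300

At $493,200 — base = 3 × $6,775 = $20,325. 12% of the $133,500 excess over $359,700 is $16,020; credit = $20,325 − $16,020 = $4,305.
At $495,700 — base = 3 × $6,775 = $20,325. 12% of the $136,000 excess over $359,700 is $16,320; credit = $20,325 − $16,320 = $4,005.
Lost: $4,305 − $4,005 = $300.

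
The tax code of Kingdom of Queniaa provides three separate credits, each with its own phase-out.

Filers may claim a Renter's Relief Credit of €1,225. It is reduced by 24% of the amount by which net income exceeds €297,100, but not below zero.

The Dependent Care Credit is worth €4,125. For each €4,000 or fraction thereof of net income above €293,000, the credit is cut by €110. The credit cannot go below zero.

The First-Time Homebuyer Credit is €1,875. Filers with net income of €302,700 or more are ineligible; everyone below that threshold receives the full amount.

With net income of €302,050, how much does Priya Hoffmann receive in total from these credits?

€5,707

Renter's Relief Credit: 24% of the €4,950 excess over €297,100 is €1,188; credit = €1,225 − €1,188 = €37.
Dependent Care Credit: income exceeds €293,000 by €9,050, which is 3 full-or-partial €4,000 increments; reduction = 3 × €110 = €330, leaving €3,795.
First-Time Homebuyer Credit: €302,050 is below the €302,700 cutoff, so the full €1,875 applies.
Total: €37 + €3,795 + €1,875 = €5,707.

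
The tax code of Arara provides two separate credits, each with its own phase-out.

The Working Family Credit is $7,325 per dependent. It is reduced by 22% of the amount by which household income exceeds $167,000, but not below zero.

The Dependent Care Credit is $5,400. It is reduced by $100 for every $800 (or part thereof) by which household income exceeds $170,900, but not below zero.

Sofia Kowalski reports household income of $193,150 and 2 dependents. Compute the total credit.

$11,497

Working Family Credit: base = 2 × $7,325 = $14,650. 22% of the $26,150 excess over $167,000 is $5,753; credit = $14,650 − $5,753 = $8,897.
Dependent Care Credit: income exceeds $170,900 by $22,250, which is 28 full-or-partial $800 increments; reduction = 28 × $100 = $2,800, leaving $2,600.
Total: $8,897 + $2,600 = $11,497.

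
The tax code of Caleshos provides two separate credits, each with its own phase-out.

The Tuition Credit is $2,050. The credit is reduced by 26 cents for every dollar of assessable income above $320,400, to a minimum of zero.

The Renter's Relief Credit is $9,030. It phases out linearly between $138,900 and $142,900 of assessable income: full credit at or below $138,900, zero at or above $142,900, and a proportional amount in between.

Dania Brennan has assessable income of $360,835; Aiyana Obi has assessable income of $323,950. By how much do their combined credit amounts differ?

Dania ($360,835): Tuition Credit: 26% of the $40,435 excess over $320,400 is $10,513.10 ≥ base, so the credit is $0. Renter's Relief Credit: $360,835 is at or above $142,900, so the credit is $0. total $0 + $0 = $0
Aiyana ($323,950): Tuition Credit: 26% of the $3,550 excess over $320,400 is $923; credit = $2,050 − $923 = $1,127. Renter's Relief Credit: $323,950 is at or above $142,900, so the credit is $0. total $1,127 + $0 = $1,127
Difference: |$0 − $1,127| = $1,127.

$1,127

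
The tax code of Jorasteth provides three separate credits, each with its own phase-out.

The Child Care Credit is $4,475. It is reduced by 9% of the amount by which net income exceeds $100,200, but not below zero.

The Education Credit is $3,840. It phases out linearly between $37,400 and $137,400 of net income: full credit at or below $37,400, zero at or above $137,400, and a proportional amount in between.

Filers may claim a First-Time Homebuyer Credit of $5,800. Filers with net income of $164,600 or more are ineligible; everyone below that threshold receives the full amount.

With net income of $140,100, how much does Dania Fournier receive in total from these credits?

Child Care Credit: 9% of the $39,900 excess over $100,200 is $3,591; credit = $4,475 − $3,591 = $884.
Education Credit: $140,100 is at or above $137,400, so the credit is $0.
First-Time Homebuyer Credit: $140,100 is below the $164,600 cutoff, so the full $5,800 applies.
Total: $884 + $0 + $5,800 = $6,684.

$6,684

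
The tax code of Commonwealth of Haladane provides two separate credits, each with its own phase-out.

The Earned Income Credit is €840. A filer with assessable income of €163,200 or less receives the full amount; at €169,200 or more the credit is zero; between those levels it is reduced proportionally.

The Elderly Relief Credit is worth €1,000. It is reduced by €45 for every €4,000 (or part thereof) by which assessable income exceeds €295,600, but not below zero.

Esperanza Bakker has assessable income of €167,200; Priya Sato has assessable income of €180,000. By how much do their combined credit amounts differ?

Esperanza (€167,200): Earned Income Credit: €167,200 is €4,000 into a €6,000 phase-out range, leaving 2,000/6,000 of the credit: €840 × 2,000/6,000 = €280. Elderly Relief Credit: €167,200 is at or below the €295,600 threshold, so the full €1,000 applies. total €280 + €1,000 = €1,280
Priya (€180,000): Earned Income Credit: €180,000 is at or above €169,200, so the credit is €0. Elderly Relief Credit: €180,000 is at or below the €295,600 threshold, so the full €1,000 applies. total €0 + €1,000 = €1,000
Difference: |€1,280 − €1,000| = €280.

€280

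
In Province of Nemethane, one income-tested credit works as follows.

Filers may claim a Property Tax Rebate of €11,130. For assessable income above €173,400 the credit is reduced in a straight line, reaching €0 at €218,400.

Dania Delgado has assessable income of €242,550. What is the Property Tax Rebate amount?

€0

Property Tax Rebate: €242,550 is at or above €218,400, so the credit is €0.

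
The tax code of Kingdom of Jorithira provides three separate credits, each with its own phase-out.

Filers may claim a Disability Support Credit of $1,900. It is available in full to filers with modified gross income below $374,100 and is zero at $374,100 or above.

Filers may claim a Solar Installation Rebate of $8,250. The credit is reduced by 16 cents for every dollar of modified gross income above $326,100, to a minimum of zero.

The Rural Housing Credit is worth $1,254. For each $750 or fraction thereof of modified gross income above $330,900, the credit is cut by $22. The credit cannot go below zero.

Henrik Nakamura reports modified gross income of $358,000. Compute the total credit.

$5,486

Disability Support Credit: $358,000 is below the $374,100 cutoff, so the full $1,900 applies.
Solar Installation Rebate: 16% of the $31,900 excess over $326,100 is $5,104; credit = $8,250 − $5,104 = $3,146.
Rural Housing Credit: income exceeds $330,900 by $27,100, which is 37 full-or-partial $750 increments; reduction = 37 × $22 = $814, leaving $440.
Total: $1,900 + $3,146 + $440 = $5,486.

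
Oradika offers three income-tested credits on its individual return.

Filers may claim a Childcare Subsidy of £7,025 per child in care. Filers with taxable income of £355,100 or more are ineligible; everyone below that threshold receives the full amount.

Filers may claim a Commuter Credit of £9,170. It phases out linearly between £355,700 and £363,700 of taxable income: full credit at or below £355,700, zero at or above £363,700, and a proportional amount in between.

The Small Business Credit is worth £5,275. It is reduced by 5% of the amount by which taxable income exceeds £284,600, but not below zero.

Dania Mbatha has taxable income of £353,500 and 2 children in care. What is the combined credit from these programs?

£25,050

Childcare Subsidy: base = 2 × £7,025 = £14,050. £353,500 is below the £355,100 cutoff, so the full £14,050 applies.
Commuter Credit: £353,500 is at or below the £355,700 threshold, so the full £9,170 applies.
Small Business Credit: 5% of the £68,900 excess over £284,600 is £3,445; credit = £5,275 − £3,445 = £1,830.
Total: £14,050 + £9,170 + £1,830 = £25,050.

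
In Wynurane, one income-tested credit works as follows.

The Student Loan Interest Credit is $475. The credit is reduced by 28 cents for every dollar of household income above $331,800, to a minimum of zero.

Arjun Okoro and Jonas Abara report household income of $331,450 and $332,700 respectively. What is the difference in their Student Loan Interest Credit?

$252

Arjun ($331,450): Student Loan Interest Credit: $331,450 is at or below the $331,800 threshold, so the full $475 applies.
Jonas ($332,700): Student Loan Interest Credit: 28% of the $900 excess over $331,800 is $252; credit = $475 − $252 = $223.
Difference: |$475 − $223| = $252.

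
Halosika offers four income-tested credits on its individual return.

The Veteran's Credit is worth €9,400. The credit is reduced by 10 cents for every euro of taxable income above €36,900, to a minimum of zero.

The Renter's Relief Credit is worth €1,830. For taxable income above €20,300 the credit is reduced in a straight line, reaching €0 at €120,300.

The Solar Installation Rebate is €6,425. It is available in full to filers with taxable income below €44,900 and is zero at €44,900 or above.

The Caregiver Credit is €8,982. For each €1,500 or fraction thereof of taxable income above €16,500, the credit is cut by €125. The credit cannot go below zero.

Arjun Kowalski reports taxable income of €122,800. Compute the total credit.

€917

Veteran's Credit: 10% of the €85,900 excess over €36,900 is €8,590; credit = €9,400 − €8,590 = €810.
Renter's Relief Credit: €122,800 is at or above €120,300, so the credit is €0.
Solar Installation Rebate: €122,800 meets or exceeds the €44,900 cutoff, so the credit is €0.
Caregiver Credit: income exceeds €16,500 by €106,300, which is 71 full-or-partial €1,500 increments; reduction = 71 × €125 = €8,875, leaving €107.
Total: €810 + €0 + €0 + €107 = €917.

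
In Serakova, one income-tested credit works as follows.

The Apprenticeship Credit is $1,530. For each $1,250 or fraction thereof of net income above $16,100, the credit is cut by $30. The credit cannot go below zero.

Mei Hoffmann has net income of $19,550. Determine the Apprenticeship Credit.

Apprenticeship Credit: income exceeds $16,100 by $3,450, which is 3 full-or-partial $1,250 increments; reduction = 3 × $30 = $90, leaving $1,440.

$1,440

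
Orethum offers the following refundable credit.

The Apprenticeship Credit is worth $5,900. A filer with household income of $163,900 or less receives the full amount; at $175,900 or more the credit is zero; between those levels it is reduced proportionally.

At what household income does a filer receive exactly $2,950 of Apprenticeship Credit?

$2,950 is 2,950/5,900 of the full $5,900, so 2,950/5,900 of the $12,000 range has been used: income = $163,900 + $12,000 × 2,950/5,900 = $169,900.

$169,900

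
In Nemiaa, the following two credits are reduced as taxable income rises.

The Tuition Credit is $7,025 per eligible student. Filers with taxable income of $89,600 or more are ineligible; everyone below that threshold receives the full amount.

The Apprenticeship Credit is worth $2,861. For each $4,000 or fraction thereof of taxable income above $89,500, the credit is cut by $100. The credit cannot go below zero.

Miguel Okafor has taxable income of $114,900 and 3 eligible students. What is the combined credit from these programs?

$2,161

Tuition Credit: base = 3 × $7,025 = $21,075. $114,900 meets or exceeds the $89,600 cutoff, so the credit is $0.
Apprenticeship Credit: income exceeds $89,500 by $25,400, which is 7 full-or-partial $4,000 increments; reduction = 7 × $100 = $700, leaving $2,161.
Total: $0 + $2,161 = $2,161.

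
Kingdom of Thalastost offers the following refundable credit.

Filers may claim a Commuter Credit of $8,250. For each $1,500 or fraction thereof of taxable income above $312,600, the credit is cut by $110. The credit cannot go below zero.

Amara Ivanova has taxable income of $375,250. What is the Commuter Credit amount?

$3,630

Commuter Credit: income exceeds $312,600 by $62,650, which is 42 full-or-partial $1,500 increments; reduction = 42 × $110 = $4,620, leaving $3,630.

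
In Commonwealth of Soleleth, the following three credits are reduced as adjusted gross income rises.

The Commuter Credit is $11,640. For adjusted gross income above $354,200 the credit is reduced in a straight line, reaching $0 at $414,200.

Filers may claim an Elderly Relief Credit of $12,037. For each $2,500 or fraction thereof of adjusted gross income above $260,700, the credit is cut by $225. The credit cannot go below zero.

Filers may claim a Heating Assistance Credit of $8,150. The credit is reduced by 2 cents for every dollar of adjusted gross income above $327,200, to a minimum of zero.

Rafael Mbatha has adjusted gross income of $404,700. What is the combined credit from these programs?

Commuter Credit: $404,700 is $50,500 into a $60,000 phase-out range, leaving 9,500/60,000 of the credit: $11,640 × 9,500/60,000 = $1,843.
Elderly Relief Credit: income exceeds $260,700 by $144,000 → 58 increments × $225 = $13,050 ≥ base, so the credit is $0.
Heating Assistance Credit: 2% of the $77,500 excess over $327,200 is $1,550; credit = $8,150 − $1,550 = $6,600.
Total: $1,843 + $0 + $6,600 = $8,443.

$8,443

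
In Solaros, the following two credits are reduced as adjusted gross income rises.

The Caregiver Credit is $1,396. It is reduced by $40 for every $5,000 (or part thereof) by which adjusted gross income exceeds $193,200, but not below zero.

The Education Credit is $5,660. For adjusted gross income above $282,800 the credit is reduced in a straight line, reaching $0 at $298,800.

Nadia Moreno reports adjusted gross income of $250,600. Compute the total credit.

Caregiver Credit: income exceeds $193,200 by $57,400, which is 12 full-or-partial $5,000 increments; reduction = 12 × $40 = $480, leaving $916.
Education Credit: $250,600 is at or below the $282,800 threshold, so the full $5,660 applies.
Total: $916 + $5,660 = $6,576.

$6,576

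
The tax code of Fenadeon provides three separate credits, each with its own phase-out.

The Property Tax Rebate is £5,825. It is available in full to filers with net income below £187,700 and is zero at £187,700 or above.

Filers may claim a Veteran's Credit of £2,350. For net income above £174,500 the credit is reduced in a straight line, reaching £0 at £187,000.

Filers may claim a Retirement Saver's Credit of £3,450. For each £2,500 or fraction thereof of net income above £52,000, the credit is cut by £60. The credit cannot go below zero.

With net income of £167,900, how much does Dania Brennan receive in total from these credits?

Property Tax Rebate: £167,900 is below the £187,700 cutoff, so the full £5,825 applies.
Veteran's Credit: £167,900 is at or below the £174,500 threshold, so the full £2,350 applies.
Retirement Saver's Credit: income exceeds £52,000 by £115,900, which is 47 full-or-partial £2,500 increments; reduction = 47 × £60 = £2,820, leaving £630.
Total: £5,825 + £2,350 + £630 = £8,805.

£8,805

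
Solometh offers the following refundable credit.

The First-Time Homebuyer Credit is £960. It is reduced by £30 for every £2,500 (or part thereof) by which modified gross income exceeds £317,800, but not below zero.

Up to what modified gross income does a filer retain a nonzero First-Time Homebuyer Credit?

After 31 increments the reduction is 31 × £30 = £930, leaving £30; one more increment wipes it out. Increment 31 ends at excess 31 × £2,500 = £77,500, so the highest qualifying income is £317,800 + £77,500 = £395,300.

£395,300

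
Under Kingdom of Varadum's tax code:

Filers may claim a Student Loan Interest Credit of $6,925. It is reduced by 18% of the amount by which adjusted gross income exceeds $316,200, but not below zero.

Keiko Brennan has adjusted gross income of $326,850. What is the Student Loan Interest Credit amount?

$5,008

Student Loan Interest Credit: 18% of the $10,650 excess over $316,200 is $1,917; credit = $6,925 − $1,917 = $5,008.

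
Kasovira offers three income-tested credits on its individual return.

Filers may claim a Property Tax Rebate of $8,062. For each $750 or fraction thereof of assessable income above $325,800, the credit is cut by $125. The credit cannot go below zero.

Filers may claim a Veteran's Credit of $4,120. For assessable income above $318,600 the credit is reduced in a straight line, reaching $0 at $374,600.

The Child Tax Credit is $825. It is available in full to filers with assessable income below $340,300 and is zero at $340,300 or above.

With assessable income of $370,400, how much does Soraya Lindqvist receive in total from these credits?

Property Tax Rebate: income exceeds $325,800 by $44,600, which is 60 full-or-partial $750 increments; reduction = 60 × $125 = $7,500, leaving $562.
Veteran's Credit: $370,400 is $51,800 into a $56,000 phase-out range, leaving 4,200/56,000 of the credit: $4,120 × 4,200/56,000 = $309.
Child Tax Credit: $370,400 meets or exceeds the $340,300 cutoff, so the credit is $0.
Total: $562 + $309 + $0 = $871.

$871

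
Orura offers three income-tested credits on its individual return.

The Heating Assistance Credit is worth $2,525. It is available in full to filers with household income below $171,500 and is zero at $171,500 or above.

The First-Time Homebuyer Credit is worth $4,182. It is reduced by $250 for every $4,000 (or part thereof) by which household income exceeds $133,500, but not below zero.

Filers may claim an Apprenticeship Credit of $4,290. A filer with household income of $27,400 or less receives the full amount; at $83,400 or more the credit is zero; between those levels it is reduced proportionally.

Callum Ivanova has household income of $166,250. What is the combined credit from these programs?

Heating Assistance Credit: $166,250 is below the $171,500 cutoff, so the full $2,525 applies.
First-Time Homebuyer Credit: income exceeds $133,500 by $32,750, which is 9 full-or-partial $4,000 increments; reduction = 9 × $250 = $2,250, leaving $1,932.
Apprenticeship Credit: $166,250 is at or above $83,400, so the credit is $0.
Total: $2,525 + $1,932 + $0 = $4,457.

$4,457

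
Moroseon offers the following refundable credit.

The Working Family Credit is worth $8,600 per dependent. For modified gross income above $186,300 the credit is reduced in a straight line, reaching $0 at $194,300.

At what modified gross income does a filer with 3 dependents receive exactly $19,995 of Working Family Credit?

Full credit = 3 × $8,600 = $25,800.
$19,995 is 19,995/25,800 of the full $25,800, so 5,805/25,800 of the $8,000 range has been used: income = $186,300 + $8,000 × 5,805/25,800 = $188,100.

$188,100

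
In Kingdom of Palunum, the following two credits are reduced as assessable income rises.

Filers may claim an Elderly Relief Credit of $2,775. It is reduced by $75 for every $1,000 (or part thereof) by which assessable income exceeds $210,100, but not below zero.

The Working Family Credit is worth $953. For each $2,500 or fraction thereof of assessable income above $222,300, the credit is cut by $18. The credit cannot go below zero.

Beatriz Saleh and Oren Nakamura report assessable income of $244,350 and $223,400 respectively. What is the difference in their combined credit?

$1,719

Beatriz ($244,350): Elderly Relief Credit: income exceeds $210,100 by $34,250, which is 35 full-or-partial $1,000 increments; reduction = 35 × $75 = $2,625, leaving $150. Working Family Credit: income exceeds $222,300 by $22,050, which is 9 full-or-partial $2,500 increments; reduction = 9 × $18 = $162, leaving $791. total $150 + $791 = $941
Oren ($223,400): Elderly Relief Credit: income exceeds $210,100 by $13,300, which is 14 full-or-partial $1,000 increments; reduction = 14 × $75 = $1,050, leaving $1,725. Working Family Credit: income exceeds $222,300 by $1,100, which is 1 full-or-partial $2,500 increment; reduction = 1 × $18 = $18, leaving $935. total $1,725 + $935 = $2,660
Difference: |$941 − $2,660| = $1,719.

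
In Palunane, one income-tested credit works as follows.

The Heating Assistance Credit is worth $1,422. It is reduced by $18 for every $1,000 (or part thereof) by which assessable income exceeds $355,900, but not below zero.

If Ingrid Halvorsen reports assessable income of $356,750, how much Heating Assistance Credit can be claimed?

$1,404

Heating Assistance Credit: income exceeds $355,900 by $850, which is 1 full-or-partial $1,000 increment; reduction = 1 × $18 = $18, leaving $1,404.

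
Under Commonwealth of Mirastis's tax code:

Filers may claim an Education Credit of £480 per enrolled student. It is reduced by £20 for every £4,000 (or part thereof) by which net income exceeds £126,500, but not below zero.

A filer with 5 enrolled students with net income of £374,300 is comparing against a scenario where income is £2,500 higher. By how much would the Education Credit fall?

£20

At £374,300 — base = 5 × £480 = £2,400. income exceeds £126,500 by £247,800, which is 62 full-or-partial £4,000 increments; reduction = 62 × £20 = £1,240, leaving £1,160.
At £376,800 — base = 5 × £480 = £2,400. income exceeds £126,500 by £250,300, which is 63 full-or-partial £4,000 increments; reduction = 63 × £20 = £1,260, leaving £1,140.
Lost: £1,160 − £1,140 = £20.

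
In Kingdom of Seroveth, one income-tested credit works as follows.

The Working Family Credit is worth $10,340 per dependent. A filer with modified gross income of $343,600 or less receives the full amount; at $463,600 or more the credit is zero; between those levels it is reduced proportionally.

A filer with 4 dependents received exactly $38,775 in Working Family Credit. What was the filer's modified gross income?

$351,100

Full credit = 4 × $10,340 = $41,360.
$38,775 is 38,775/41,360 of the full $41,360, so 2,585/41,360 of the $120,000 range has been used: income = $343,600 + $120,000 × 2,585/41,360 = $351,100.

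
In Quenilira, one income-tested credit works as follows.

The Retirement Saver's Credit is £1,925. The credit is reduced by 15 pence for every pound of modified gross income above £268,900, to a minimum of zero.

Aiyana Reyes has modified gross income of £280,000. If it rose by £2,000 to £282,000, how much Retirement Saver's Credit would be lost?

£260

At £280,000 — 15% of the £11,100 excess over £268,900 is £1,665; credit = £1,925 − £1,665 = £260.
At £282,000 — 15% of the £13,100 excess over £268,900 is £1,965 ≥ base, so the credit is £0.
Lost: £260 − £0 = £260.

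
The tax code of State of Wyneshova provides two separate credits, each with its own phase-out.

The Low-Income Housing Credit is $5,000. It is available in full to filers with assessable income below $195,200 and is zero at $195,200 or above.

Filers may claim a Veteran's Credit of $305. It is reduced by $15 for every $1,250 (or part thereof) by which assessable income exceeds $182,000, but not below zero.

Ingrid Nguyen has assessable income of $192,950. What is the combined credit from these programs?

Low-Income Housing Credit: $192,950 is below the $195,200 cutoff, so the full $5,000 applies.
Veteran's Credit: income exceeds $182,000 by $10,950, which is 9 full-or-partial $1,250 increments; reduction = 9 × $15 = $135, leaving $170.
Total: $5,000 + $170 = $5,170.

$5,170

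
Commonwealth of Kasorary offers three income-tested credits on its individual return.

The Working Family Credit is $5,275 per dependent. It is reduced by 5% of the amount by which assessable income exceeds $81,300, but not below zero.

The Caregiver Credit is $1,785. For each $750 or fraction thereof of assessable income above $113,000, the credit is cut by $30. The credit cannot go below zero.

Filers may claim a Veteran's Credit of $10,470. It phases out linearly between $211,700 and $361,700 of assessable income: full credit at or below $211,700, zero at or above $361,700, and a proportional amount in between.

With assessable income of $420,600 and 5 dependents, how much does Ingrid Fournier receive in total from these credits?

$9,410

Working Family Credit: base = 5 × $5,275 = $26,375. 5% of the $339,300 excess over $81,300 is $16,965; credit = $26,375 − $16,965 = $9,410.
Caregiver Credit: income exceeds $113,000 by $307,600 → 411 increments × $30 = $12,330 ≥ base, so the credit is $0.
Veteran's Credit: $420,600 is at or above $361,700, so the credit is $0.
Total: $9,410 + $0 + $0 = $9,410.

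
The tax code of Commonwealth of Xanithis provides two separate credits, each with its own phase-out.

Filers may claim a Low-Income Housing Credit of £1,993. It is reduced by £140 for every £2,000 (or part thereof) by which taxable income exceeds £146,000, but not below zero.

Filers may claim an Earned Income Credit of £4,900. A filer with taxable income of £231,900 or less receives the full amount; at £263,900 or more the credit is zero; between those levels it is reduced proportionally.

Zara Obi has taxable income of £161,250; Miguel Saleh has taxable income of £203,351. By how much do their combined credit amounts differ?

Zara (£161,250): Low-Income Housing Credit: income exceeds £146,000 by £15,250, which is 8 full-or-partial £2,000 increments; reduction = 8 × £140 = £1,120, leaving £873. Earned Income Credit: £161,250 is at or below the £231,900 threshold, so the full £4,900 applies. total £873 + £4,900 = £5,773
Miguel (£203,351): Low-Income Housing Credit: income exceeds £146,000 by £57,351 → 29 increments × £140 = £4,060 ≥ base, so the credit is £0. Earned Income Credit: £203,351 is at or below the £231,900 threshold, so the full £4,900 applies. total £0 + £4,900 = £4,900
Difference: |£5,773 − £4,900| = £873.

£873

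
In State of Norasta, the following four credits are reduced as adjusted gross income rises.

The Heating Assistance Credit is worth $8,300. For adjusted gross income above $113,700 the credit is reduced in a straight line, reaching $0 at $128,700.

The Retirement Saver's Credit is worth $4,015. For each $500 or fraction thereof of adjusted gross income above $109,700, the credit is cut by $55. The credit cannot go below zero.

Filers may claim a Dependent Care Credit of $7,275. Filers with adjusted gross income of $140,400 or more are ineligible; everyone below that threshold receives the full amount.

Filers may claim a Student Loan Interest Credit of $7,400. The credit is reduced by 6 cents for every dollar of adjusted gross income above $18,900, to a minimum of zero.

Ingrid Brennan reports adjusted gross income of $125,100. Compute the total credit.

$12,605

Heating Assistance Credit: $125,100 is $11,400 into a $15,000 phase-out range, leaving 3,600/15,000 of the credit: $8,300 × 3,600/15,000 = $1,992.
Retirement Saver's Credit: income exceeds $109,700 by $15,400, which is 31 full-or-partial $500 increments; reduction = 31 × $55 = $1,705, leaving $2,310.
Dependent Care Credit: $125,100 is below the $140,400 cutoff, so the full $7,275 applies.
Student Loan Interest Credit: 6% of the $106,200 excess over $18,900 is $6,372; credit = $7,400 − $6,372 = $1,028.
Total: $1,992 + $2,310 + $7,275 + $1,028 = $12,605.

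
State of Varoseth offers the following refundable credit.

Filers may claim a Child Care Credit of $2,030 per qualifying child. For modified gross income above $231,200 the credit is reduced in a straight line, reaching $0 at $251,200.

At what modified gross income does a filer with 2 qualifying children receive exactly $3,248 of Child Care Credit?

Full credit = 2 × $2,030 = $4,060.
$3,248 is 3,248/4,060 of the full $4,060, so 812/4,060 of the $20,000 range has been used: income = $231,200 + $20,000 × 812/4,060 = $235,200.

$235,200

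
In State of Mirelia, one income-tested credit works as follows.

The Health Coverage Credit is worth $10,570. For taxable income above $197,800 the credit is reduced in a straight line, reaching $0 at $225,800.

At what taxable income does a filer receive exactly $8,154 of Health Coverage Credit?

$204,200

$8,154 is 8,154/10,570 of the full $10,570, so 2,416/10,570 of the $28,000 range has been used: income = $197,800 + $28,000 × 2,416/10,570 = $204,200.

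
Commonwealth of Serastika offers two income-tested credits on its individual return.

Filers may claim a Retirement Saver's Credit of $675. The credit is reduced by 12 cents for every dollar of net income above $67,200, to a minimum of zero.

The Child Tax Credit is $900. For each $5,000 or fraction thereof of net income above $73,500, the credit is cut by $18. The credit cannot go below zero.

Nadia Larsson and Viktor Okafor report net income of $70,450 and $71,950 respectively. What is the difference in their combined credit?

Nadia ($70,450): Retirement Saver's Credit: 12% of the $3,250 excess over $67,200 is $390; credit = $675 − $390 = $285. Child Tax Credit: $70,450 is at or below the $73,500 threshold, so the full $900 applies. total $285 + $900 = $1,185
Viktor ($71,950): Retirement Saver's Credit: 12% of the $4,750 excess over $67,200 is $570; credit = $675 − $570 = $105. Child Tax Credit: $71,950 is at or below the $73,500 threshold, so the full $900 applies. total $105 + $900 = $1,005
Difference: |$1,185 − $1,005| = $180.

$180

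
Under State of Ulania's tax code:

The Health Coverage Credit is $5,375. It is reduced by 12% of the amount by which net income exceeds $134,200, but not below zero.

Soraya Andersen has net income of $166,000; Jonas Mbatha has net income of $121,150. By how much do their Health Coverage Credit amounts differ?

Soraya ($166,000): Health Coverage Credit: 12% of the $31,800 excess over $134,200 is $3,816; credit = $5,375 − $3,816 = $1,559.
Jonas ($121,150): Health Coverage Credit: $121,150 is at or below the $134,200 threshold, so the full $5,375 applies.
Difference: |$1,559 − $5,375| = $3,816.

$3,816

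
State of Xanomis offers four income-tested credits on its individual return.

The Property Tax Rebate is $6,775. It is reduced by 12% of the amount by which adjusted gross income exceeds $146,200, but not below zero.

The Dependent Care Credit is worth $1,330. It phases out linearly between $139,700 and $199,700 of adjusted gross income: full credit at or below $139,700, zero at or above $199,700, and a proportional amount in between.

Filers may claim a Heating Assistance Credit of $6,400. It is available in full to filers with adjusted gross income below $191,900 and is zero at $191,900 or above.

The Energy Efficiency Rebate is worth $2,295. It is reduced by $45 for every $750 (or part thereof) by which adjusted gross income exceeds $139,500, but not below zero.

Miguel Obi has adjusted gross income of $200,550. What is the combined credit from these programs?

Property Tax Rebate: 12% of the $54,350 excess over $146,200 is $6,522; credit = $6,775 − $6,522 = $253.
Dependent Care Credit: $200,550 is at or above $199,700, so the credit is $0.
Heating Assistance Credit: $200,550 meets or exceeds the $191,900 cutoff, so the credit is $0.
Energy Efficiency Rebate: income exceeds $139,500 by $61,050 → 82 increments × $45 = $3,690 ≥ base, so the credit is $0.
Total: $253 + $0 + $0 + $0 = $253.

$253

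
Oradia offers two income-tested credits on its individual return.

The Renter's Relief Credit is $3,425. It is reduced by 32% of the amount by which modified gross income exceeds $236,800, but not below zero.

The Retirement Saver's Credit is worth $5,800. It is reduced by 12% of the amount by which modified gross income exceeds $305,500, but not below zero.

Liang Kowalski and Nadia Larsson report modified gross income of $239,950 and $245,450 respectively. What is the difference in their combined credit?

$1,760

Liang ($239,950): Renter's Relief Credit: 32% of the $3,150 excess over $236,800 is $1,008; credit = $3,425 − $1,008 = $2,417. Retirement Saver's Credit: $239,950 is at or below the $305,500 threshold, so the full $5,800 applies. total $2,417 + $5,800 = $8,217
Nadia ($245,450): Renter's Relief Credit: 32% of the $8,650 excess over $236,800 is $2,768; credit = $3,425 − $2,768 = $657. Retirement Saver's Credit: $245,450 is at or below the $305,500 threshold, so the full $5,800 applies. total $657 + $5,800 = $6,457
Difference: |$8,217 − $6,457| = $1,760.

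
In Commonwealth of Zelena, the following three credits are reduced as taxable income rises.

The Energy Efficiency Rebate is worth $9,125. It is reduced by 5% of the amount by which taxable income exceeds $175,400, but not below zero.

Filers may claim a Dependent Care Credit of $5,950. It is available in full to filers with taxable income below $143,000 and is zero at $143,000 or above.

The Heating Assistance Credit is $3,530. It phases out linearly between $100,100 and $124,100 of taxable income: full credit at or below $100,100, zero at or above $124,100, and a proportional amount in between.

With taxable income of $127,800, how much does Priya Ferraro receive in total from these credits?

Energy Efficiency Rebate: $127,800 is at or below the $175,400 threshold, so the full $9,125 applies.
Dependent Care Credit: $127,800 is below the $143,000 cutoff, so the full $5,950 applies.
Heating Assistance Credit: $127,800 is at or above $124,100, so the credit is $0.
Total: $9,125 + $5,950 + $0 = $15,075.

$15,075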